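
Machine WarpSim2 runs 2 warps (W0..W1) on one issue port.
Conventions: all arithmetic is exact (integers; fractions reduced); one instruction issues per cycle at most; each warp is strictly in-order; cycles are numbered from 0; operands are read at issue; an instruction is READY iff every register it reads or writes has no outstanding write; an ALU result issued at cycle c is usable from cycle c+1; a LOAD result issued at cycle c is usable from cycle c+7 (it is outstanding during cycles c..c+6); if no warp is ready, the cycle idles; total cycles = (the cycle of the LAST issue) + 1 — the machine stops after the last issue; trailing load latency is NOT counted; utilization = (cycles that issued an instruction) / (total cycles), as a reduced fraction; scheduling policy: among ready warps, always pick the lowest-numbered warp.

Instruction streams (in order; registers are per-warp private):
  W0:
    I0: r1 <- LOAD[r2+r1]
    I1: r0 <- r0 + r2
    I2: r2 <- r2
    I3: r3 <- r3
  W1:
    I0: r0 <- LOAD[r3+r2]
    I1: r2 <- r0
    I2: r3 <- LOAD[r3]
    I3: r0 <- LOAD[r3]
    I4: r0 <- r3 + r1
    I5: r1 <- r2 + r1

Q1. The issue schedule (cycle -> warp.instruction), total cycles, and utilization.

cycle 0: W0.I0
cycle 1: W0.I1
cycle 2: W0.I2
cycle 3: W0.I3
cycle 4: W1.I0
cycle 5: idle
cycle 6: idle
cycle 7: idle
cycle 8: idle
cycle 9: idle
cycle 10: idle
cycle 11: W1.I1
cycle 12: W1.I2
cycle 13: idle
cycle 14: idle
cycle 15: idle
cycle 16: idle
cycle 17: idle
cycle 18: idle
cycle 19: W1.I3
cycle 20: idle
cycle 21: idle
cycle 22: idle
cycle 23: idle
cycle 24: idle
cycle 25: idle
cycle 26: W1.I4
cycle 27: W1.I5

Answer: 28 cycles, utilization 5/14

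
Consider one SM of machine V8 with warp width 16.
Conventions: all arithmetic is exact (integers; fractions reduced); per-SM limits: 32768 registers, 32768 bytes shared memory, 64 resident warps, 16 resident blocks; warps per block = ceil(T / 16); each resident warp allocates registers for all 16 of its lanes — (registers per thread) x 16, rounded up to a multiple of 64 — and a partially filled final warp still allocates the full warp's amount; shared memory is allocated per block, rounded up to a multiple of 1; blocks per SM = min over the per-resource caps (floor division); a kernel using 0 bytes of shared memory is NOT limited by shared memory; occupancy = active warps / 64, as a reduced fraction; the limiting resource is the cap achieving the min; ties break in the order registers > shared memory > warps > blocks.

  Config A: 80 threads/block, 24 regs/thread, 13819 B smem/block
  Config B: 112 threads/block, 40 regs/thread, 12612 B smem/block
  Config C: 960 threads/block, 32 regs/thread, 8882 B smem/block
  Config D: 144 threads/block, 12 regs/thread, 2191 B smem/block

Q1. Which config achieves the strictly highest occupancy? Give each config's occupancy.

occupancies: A 5/32, B 7/32, C 15/16, D 63/64

Answer: D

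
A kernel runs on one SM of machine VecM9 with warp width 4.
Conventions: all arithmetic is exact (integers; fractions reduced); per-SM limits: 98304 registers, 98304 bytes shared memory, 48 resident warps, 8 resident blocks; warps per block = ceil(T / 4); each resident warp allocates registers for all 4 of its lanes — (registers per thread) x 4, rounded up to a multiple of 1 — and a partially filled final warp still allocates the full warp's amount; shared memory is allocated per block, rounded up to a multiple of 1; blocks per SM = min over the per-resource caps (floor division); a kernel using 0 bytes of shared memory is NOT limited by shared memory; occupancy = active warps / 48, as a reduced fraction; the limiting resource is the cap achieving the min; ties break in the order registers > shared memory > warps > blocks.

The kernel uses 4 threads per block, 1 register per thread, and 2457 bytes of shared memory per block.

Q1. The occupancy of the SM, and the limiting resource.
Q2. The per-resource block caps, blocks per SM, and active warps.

Answer: occupancy 1/6, limited by blocks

registers: 24576 blocks
shared memory: 40 blocks
warps: 48 blocks
blocks: 8 blocks

Answer: 8 blocks, 8 active warps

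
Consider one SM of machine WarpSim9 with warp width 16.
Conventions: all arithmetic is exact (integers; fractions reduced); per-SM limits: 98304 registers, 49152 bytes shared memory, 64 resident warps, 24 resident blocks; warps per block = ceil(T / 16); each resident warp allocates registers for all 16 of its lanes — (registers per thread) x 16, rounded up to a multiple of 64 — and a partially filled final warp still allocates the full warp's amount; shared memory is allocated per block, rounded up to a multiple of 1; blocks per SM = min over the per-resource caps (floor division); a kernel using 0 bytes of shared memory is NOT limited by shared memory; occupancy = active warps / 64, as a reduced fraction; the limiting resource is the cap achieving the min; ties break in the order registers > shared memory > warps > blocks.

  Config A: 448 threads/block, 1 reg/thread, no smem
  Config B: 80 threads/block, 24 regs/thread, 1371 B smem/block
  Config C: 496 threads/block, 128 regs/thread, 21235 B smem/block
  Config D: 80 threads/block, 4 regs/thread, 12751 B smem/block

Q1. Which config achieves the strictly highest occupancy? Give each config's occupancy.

occupancies: A 7/8, B 15/16, C 31/64, D 15/64

Answer: B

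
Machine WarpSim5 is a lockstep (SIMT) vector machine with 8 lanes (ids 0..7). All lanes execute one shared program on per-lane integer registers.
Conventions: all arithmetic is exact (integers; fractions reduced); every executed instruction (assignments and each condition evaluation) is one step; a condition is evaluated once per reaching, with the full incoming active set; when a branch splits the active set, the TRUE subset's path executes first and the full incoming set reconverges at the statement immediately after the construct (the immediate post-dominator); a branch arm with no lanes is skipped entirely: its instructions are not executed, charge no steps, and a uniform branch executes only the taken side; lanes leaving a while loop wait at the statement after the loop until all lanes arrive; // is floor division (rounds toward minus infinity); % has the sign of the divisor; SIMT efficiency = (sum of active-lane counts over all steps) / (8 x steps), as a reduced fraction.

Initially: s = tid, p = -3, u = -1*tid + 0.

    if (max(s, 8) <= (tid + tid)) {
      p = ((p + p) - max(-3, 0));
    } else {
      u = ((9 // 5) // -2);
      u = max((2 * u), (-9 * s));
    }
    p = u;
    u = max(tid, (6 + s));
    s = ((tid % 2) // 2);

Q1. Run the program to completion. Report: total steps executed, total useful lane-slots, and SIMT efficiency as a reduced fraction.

Answer: 7 steps, 44 useful, 11/14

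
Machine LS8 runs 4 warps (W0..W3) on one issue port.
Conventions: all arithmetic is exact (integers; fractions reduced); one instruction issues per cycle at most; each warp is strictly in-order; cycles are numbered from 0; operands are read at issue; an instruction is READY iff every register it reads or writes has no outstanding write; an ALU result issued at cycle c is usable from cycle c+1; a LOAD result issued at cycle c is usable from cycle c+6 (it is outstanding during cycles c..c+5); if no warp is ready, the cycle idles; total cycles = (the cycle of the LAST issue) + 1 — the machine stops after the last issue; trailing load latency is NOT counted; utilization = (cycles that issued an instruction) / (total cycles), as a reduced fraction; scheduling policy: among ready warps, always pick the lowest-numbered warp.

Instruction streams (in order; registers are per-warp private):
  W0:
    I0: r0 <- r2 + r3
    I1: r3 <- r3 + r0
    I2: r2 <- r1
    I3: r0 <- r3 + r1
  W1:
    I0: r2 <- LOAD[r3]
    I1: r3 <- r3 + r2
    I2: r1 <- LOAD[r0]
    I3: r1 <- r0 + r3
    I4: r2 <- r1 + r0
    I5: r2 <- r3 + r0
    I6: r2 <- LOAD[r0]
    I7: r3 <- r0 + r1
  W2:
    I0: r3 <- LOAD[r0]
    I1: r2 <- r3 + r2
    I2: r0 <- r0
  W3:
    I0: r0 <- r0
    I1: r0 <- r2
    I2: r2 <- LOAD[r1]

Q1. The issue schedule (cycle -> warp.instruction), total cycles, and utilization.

cycle 0: W0.I0
cycle 1: W0.I1
cycle 2: W0.I2
cycle 3: W0.I3
cycle 4: W1.I0
cycle 5: W2.I0
cycle 6: W3.I0
cycle 7: W3.I1
cycle 8: W3.I2
cycle 9: idle
cycle 10: W1.I1
cycle 11: W1.I2
cycle 12: W2.I1
cycle 13: W2.I2
cycle 14: idle
cycle 15: idle
cycle 16: idle
cycle 17: W1.I3
cycle 18: W1.I4
cycle 19: W1.I5
cycle 20: W1.I6
cycle 21: W1.I7

Answer: 22 cycles, utilization 9/11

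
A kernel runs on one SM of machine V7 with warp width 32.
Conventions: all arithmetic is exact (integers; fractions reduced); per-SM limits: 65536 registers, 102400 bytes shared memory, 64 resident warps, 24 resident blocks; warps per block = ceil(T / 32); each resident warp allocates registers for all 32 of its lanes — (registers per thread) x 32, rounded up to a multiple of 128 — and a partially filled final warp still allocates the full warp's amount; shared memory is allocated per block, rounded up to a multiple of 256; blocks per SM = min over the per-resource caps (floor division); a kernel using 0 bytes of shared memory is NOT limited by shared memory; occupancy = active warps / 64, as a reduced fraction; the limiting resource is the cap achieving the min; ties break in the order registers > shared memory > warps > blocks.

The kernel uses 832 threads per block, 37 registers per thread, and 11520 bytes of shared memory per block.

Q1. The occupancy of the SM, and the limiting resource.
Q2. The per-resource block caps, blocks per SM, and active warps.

Answer: occupancy 13/32, limited by registers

registers: 1 block
shared memory: 8 blocks
warps: 2 blocks
blocks: 24 blocks

Answer: 1 block, 26 active warps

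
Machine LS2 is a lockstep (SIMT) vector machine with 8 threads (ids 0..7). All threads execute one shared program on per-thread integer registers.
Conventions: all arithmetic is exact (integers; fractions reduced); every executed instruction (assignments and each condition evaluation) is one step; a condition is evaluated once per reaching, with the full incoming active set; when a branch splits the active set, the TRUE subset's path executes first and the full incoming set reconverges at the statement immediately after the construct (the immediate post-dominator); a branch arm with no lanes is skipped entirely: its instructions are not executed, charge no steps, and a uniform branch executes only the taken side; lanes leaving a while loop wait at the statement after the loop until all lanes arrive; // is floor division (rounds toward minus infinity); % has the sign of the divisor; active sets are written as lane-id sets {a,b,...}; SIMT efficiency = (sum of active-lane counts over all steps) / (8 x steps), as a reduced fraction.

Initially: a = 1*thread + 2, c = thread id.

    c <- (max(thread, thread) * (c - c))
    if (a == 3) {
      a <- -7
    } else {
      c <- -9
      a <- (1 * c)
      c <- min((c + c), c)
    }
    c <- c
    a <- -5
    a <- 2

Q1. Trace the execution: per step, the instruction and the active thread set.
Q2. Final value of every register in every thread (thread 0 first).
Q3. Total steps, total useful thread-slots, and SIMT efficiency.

step 0: c <- (max(thread, thread) * (c - c)) {0,1,2,3,4,5,6,7}
step 1: eval (a == 3)                {0,1,2,3,4,5,6,7}
step 2: a <- -7                      {1}
step 3: c <- -9                      {0,2,3,4,5,6,7}
step 4: a <- (1 * c)                 {0,2,3,4,5,6,7}
step 5: c <- min((c + c), c)         {0,2,3,4,5,6,7}
step 6: c <- c                       {0,1,2,3,4,5,6,7}
step 7: a <- -5                      {0,1,2,3,4,5,6,7}
step 8: a <- 2                       {0,1,2,3,4,5,6,7}

Answer: 9 steps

a: 2,2,2,2,2,2,2,2
c: -18,0,-18,-18,-18,-18,-18,-18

steps = 9; useful = 62; efficiency = 62/72 = 31/36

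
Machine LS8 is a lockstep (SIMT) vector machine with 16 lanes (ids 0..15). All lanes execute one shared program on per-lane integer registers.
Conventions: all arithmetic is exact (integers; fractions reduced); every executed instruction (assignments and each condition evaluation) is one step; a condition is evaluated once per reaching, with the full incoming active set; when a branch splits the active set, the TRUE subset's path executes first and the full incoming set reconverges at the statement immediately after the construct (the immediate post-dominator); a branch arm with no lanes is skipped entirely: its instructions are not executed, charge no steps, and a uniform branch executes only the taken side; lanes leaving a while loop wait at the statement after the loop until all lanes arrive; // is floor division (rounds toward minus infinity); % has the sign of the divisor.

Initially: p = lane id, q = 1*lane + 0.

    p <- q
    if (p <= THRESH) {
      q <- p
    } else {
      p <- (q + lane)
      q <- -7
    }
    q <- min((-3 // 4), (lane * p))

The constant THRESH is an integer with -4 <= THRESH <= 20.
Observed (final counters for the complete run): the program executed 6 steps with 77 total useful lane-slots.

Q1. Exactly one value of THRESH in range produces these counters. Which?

Answer: THRESH = 2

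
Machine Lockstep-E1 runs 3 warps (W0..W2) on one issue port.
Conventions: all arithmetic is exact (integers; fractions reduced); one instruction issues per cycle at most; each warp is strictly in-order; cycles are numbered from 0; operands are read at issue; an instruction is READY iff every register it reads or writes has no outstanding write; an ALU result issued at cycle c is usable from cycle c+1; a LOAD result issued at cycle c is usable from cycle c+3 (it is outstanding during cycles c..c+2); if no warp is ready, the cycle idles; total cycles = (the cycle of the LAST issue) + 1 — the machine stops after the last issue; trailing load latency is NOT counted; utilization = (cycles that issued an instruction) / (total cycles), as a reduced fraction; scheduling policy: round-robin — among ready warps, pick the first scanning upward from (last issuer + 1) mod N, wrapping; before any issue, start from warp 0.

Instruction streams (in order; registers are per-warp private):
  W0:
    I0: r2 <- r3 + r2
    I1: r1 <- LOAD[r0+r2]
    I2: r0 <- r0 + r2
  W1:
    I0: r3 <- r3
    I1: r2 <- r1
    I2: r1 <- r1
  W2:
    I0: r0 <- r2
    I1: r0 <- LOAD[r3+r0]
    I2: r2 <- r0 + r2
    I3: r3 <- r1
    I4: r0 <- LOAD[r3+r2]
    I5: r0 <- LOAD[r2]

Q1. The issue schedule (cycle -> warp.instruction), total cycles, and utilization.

cycle 0: W0.I0
cycle 1: W1.I0
cycle 2: W2.I0
cycle 3: W0.I1
cycle 4: W1.I1
cycle 5: W2.I1
cycle 6: W0.I2
cycle 7: W1.I2
cycle 8: W2.I2
cycle 9: W2.I3
cycle 10: W2.I4
cycle 11: idle
cycle 12: idle
cycle 13: W2.I5

Answer: 14 cycles, utilization 6/7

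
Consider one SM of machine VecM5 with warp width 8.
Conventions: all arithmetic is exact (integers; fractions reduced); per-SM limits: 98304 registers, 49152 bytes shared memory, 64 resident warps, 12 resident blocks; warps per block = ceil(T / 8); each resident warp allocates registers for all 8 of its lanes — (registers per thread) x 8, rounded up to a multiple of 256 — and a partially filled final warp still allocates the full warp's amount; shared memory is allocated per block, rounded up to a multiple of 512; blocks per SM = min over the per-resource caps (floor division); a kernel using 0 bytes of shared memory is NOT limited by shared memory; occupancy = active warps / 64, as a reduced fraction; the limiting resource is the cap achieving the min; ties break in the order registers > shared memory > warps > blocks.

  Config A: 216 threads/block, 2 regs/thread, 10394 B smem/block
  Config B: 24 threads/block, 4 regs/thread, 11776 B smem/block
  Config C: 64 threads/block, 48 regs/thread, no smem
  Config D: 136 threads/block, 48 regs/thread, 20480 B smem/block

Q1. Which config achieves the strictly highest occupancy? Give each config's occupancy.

occupancies: A 27/32, B 3/16, C 1, D 17/32

Answer: C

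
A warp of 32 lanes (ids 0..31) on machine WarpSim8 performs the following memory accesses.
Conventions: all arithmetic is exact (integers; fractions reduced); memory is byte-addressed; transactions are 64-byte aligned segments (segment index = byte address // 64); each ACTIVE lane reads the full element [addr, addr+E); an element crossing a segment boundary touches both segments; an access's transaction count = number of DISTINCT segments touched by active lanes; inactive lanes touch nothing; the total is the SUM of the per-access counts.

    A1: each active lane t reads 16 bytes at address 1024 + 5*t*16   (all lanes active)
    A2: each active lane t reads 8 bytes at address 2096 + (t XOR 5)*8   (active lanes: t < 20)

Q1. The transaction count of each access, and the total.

A1: 32 transactions
A2: 4 transactions

Answer: 32,4; total 36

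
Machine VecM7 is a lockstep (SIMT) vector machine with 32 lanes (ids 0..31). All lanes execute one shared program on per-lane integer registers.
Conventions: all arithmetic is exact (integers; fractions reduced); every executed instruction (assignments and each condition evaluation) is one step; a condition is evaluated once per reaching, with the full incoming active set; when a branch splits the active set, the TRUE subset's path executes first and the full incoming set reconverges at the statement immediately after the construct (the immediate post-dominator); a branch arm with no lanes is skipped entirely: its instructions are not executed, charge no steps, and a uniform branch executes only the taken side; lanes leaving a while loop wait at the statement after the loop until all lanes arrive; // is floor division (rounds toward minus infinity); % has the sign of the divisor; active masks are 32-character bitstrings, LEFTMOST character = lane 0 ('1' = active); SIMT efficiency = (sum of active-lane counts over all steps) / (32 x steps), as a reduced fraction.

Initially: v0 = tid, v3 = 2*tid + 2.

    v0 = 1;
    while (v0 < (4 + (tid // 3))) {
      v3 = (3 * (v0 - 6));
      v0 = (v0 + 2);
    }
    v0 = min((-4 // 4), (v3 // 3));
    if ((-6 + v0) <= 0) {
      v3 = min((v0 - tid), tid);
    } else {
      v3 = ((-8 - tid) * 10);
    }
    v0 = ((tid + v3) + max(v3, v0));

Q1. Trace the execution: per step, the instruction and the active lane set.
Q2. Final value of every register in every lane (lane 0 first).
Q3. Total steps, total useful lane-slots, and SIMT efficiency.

step 0: v0 <- 1                      11111111111111111111111111111111
step 1: eval (v0 < (4 + (tid // 3))) 11111111111111111111111111111111
step 2: v3 <- (3 * (v0 - 6))         11111111111111111111111111111111
step 3: v0 <- (v0 + 2)               11111111111111111111111111111111
step 4: eval (v0 < (4 + (tid // 3))) 11111111111111111111111111111111
step 5: v3 <- (3 * (v0 - 6))         11111111111111111111111111111111
step 6: v0 <- (v0 + 2)               11111111111111111111111111111111
step 7: eval (v0 < (4 + (tid // 3))) 11111111111111111111111111111111
step 8: v3 <- (3 * (v0 - 6))         00000011111111111111111111111111
step 9: v0 <- (v0 + 2)               00000011111111111111111111111111
step 10: eval (v0 < (4 + (tid // 3))) 00000011111111111111111111111111
step 11: v3 <- (3 * (v0 - 6))         00000000000011111111111111111111
step 12: v0 <- (v0 + 2)               00000000000011111111111111111111
step 13: eval (v0 < (4 + (tid // 3))) 00000000000011111111111111111111
step 14: v3 <- (3 * (v0 - 6))         00000000000000000011111111111111
step 15: v0 <- (v0 + 2)               00000000000000000011111111111111
step 16: eval (v0 < (4 + (tid // 3))) 00000000000000000011111111111111
step 17: v3 <- (3 * (v0 - 6))         00000000000000000000000011111111
step 18: v0 <- (v0 + 2)               00000000000000000000000011111111
step 19: eval (v0 < (4 + (tid // 3))) 00000000000000000000000011111111
step 20: v3 <- (3 * (v0 - 6))         00000000000000000000000000000011
step 21: v0 <- (v0 + 2)               00000000000000000000000000000011
step 22: eval (v0 < (4 + (tid // 3))) 00000000000000000000000000000011
step 23: v0 <- min((-4 // 4), (v3 // 3)) 11111111111111111111111111111111
step 24: eval ((-6 + v0) <= 0)        11111111111111111111111111111111
step 25: v3 <- min((v0 - tid), tid)   11111111111111111111111111111111
step 26: v0 <- ((tid + v3) + max(v3, v0)) 11111111111111111111111111111111

Answer: 27 steps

v0: -6,-6,-6,-6,-6,-6,-2,-2,-2,-2,-2,-2,-2,-2,-2,-2,-2,-2,-2,-2,-2,-2,-2,-2,-2,-2,-2,-2,-2,-2,-2,-2
v3: -3,-4,-5,-6,-7,-8,-7,-8,-9,-10,-11,-12,-13,-14,-15,-16,-17,-18,-19,-20,-21,-22,-23,-24,-25,-26,-27,-28,-29,-30,-31,-32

steps = 27; useful = 594; efficiency = 594/864 = 11/16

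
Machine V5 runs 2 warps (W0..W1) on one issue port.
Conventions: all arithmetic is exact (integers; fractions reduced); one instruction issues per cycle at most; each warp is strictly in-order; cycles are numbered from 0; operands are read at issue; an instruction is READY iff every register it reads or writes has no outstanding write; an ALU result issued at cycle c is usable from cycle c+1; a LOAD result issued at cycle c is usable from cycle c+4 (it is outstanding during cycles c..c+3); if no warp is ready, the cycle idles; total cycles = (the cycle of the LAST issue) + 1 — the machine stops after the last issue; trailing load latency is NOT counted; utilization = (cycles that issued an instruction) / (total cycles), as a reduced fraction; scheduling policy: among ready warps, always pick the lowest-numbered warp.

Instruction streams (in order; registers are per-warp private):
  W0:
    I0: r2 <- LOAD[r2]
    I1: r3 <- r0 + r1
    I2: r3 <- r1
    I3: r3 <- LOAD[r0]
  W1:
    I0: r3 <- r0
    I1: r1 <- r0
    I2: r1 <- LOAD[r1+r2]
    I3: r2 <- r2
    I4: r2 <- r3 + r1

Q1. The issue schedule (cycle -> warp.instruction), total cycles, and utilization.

cycle 0: W0.I0
cycle 1: W0.I1
cycle 2: W0.I2
cycle 3: W0.I3
cycle 4: W1.I0
cycle 5: W1.I1
cycle 6: W1.I2
cycle 7: W1.I3
cycle 8: idle
cycle 9: idle
cycle 10: W1.I4

Answer: 11 cycles, utilization 9/11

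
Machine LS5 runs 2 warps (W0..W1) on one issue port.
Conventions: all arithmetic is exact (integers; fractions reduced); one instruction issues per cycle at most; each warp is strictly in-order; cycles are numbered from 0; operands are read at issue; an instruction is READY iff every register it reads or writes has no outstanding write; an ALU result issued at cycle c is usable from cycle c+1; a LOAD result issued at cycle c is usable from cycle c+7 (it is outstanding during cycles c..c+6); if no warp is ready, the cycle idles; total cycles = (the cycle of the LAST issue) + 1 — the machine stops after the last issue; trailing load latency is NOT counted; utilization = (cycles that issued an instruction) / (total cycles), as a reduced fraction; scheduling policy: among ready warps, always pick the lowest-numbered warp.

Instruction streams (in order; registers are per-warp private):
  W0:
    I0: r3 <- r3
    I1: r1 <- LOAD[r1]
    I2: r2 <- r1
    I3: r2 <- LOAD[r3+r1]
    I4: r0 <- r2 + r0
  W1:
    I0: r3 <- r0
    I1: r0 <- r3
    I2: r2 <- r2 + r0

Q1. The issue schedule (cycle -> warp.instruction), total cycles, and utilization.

cycle 0: W0.I0
cycle 1: W0.I1
cycle 2: W1.I0
cycle 3: W1.I1
cycle 4: W1.I2
cycle 5: idle
cycle 6: idle
cycle 7: idle
cycle 8: W0.I2
cycle 9: W0.I3
cycle 10: idle
cycle 11: idle
cycle 12: idle
cycle 13: idle
cycle 14: idle
cycle 15: idle
cycle 16: W0.I4

Answer: 17 cycles, utilization 8/17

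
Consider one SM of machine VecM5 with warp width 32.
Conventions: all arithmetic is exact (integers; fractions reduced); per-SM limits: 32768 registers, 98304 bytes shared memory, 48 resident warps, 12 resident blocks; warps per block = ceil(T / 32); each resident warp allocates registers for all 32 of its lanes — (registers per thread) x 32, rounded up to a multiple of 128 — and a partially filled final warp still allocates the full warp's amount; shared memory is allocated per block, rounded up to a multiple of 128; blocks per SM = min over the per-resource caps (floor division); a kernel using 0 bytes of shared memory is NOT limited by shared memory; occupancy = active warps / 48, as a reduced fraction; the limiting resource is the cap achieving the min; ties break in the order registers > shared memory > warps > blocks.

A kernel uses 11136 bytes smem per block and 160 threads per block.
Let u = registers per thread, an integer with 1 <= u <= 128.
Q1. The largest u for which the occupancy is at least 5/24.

Answer: u = 100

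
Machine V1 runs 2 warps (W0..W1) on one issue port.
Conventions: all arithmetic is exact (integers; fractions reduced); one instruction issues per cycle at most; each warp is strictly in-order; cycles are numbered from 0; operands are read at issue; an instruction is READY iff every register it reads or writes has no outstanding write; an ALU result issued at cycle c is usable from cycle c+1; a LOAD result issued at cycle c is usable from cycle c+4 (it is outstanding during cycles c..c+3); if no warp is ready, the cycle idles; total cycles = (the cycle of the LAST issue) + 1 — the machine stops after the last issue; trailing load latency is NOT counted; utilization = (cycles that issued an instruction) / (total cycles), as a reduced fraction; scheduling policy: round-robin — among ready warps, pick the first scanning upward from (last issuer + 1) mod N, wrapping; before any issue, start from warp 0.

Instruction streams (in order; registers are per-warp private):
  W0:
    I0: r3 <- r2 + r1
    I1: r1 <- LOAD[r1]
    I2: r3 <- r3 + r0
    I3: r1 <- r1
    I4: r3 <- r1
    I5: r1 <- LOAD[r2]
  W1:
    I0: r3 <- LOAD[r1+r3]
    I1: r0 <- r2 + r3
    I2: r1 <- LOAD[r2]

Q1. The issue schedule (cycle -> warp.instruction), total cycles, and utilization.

cycle 0: W0.I0
cycle 1: W1.I0
cycle 2: W0.I1
cycle 3: W0.I2
cycle 4: idle
cycle 5: W1.I1
cycle 6: W0.I3
cycle 7: W1.I2
cycle 8: W0.I4
cycle 9: W0.I5

Answer: 10 cycles, utilization 9/10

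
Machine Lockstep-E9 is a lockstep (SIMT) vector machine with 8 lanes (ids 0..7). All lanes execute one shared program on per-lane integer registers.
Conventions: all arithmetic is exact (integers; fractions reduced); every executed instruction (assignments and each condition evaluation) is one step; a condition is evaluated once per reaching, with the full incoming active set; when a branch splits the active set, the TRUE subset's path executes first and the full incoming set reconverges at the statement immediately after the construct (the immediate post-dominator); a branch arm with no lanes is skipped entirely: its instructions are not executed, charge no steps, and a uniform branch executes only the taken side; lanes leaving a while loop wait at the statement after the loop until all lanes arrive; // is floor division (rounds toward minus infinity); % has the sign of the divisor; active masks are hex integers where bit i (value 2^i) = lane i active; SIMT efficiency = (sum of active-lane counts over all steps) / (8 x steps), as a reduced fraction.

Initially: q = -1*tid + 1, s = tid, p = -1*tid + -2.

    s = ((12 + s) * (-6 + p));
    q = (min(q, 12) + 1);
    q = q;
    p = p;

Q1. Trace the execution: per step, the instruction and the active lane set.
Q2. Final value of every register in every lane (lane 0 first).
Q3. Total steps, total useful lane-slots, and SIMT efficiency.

step 0: s <- ((12 + s) * (-6 + p))   0xff
step 1: q <- (min(q, 12) + 1)        0xff
step 2: q <- q                       0xff
step 3: p <- p                       0xff

Answer: 4 steps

q: 2,1,0,-1,-2,-3,-4,-5
s: -96,-117,-140,-165,-192,-221,-252,-285
p: -2,-3,-4,-5,-6,-7,-8,-9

steps = 4; useful = 32; efficiency = 32/32 = 1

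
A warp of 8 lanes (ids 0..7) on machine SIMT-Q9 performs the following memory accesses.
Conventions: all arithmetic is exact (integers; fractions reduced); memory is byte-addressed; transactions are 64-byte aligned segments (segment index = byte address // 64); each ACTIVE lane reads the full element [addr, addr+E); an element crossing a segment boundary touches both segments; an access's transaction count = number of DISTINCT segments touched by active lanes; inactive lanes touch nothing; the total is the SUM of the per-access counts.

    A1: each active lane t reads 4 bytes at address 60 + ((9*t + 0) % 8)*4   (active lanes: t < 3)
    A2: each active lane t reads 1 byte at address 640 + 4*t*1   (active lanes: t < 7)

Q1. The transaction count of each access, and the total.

A1: 2 transactions
A2: 1 transaction

Answer: 2,1; total 3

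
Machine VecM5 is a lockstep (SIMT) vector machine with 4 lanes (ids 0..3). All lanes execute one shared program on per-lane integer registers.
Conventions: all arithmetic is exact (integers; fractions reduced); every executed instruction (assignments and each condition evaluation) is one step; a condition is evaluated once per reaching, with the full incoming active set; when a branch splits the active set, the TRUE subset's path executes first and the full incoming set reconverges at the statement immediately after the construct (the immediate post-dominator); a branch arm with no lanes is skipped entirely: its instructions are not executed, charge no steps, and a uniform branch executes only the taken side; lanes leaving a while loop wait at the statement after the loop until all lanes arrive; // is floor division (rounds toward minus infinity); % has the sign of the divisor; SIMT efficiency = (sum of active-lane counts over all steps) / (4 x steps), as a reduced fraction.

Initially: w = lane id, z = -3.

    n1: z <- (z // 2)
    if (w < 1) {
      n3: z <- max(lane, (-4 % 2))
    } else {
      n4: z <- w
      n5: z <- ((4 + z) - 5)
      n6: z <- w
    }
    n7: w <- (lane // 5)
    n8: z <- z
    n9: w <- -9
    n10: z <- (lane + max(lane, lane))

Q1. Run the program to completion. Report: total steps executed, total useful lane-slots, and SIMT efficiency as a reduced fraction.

Answer: 10 steps, 34 useful, 17/20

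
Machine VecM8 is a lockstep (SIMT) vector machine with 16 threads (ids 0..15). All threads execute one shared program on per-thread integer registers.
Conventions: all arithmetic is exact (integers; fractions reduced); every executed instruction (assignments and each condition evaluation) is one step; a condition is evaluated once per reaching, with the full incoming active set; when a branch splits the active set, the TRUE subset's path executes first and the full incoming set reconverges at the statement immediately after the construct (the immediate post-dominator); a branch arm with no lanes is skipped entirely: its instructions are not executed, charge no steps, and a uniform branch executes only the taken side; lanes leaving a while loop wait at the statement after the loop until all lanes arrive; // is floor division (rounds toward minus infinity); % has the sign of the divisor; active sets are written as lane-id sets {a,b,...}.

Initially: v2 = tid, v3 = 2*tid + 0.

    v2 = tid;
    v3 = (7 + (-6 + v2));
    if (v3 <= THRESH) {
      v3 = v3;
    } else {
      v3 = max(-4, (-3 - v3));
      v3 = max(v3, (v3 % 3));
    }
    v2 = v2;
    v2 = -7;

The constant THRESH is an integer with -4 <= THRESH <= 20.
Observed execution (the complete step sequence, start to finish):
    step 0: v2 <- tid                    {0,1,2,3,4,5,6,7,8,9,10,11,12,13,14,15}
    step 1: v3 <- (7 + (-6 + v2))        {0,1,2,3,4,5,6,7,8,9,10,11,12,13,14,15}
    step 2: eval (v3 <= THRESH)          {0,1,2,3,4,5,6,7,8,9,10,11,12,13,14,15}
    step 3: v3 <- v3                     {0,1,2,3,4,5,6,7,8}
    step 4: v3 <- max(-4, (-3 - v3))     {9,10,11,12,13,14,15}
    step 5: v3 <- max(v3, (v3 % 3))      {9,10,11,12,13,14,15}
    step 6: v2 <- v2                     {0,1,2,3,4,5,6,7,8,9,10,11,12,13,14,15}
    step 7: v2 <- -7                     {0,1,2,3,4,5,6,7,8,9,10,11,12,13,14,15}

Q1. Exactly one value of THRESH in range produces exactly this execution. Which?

Answer: THRESH = 9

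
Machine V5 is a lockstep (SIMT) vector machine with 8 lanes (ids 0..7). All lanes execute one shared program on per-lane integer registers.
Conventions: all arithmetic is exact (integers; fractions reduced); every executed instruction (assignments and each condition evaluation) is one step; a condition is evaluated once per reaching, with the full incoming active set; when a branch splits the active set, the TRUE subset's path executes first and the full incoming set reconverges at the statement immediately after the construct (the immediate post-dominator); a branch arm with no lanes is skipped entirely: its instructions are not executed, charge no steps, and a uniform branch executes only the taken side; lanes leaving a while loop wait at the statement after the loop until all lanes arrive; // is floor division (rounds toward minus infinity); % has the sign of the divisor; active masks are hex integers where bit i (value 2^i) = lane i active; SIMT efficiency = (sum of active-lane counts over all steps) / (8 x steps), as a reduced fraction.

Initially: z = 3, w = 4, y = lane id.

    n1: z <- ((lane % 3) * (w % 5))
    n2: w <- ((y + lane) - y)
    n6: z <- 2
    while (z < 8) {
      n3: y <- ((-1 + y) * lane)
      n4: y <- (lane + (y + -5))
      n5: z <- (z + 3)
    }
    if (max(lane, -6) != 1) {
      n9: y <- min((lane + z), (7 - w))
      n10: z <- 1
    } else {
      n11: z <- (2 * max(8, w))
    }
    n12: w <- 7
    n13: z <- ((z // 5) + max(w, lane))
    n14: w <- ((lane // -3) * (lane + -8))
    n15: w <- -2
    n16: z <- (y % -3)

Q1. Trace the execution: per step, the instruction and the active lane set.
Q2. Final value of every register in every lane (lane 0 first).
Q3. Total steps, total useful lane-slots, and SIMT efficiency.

step 0: z <- ((lane % 3) * (w % 5))  0xff
step 1: w <- ((y + lane) - y)        0xff
step 2: z <- 2                       0xff
step 3: eval (z < 8)                 0xff
step 4: y <- ((-1 + y) * lane)       0xff
step 5: y <- (lane + (y + -5))       0xff
step 6: z <- (z + 3)                 0xff
step 7: eval (z < 8)                 0xff
step 8: y <- ((-1 + y) * lane)       0xff
step 9: y <- (lane + (y + -5))       0xff
step 10: z <- (z + 3)                 0xff
step 11: eval (z < 8)                 0xff
step 12: eval (max(lane, -6) != 1)    0xff
step 13: y <- min((lane + z), (7 - w)) 0xfd
step 14: z <- 1                       0xfd
step 15: z <- (2 * max(8, w))         0x02
step 16: w <- 7                       0xff
step 17: z <- ((z // 5) + max(w, lane)) 0xff
step 18: w <- ((lane // -3) * (lane + -8)) 0xff
step 19: w <- -2                      0xff
step 20: z <- (y % -3)                0xff

Answer: 21 steps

z: -2,0,-1,-2,0,-1,-2,0
w: -2,-2,-2,-2,-2,-2,-2,-2
y: 7,-9,5,4,3,2,1,0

steps = 21; useful = 159; efficiency = 159/168 = 53/56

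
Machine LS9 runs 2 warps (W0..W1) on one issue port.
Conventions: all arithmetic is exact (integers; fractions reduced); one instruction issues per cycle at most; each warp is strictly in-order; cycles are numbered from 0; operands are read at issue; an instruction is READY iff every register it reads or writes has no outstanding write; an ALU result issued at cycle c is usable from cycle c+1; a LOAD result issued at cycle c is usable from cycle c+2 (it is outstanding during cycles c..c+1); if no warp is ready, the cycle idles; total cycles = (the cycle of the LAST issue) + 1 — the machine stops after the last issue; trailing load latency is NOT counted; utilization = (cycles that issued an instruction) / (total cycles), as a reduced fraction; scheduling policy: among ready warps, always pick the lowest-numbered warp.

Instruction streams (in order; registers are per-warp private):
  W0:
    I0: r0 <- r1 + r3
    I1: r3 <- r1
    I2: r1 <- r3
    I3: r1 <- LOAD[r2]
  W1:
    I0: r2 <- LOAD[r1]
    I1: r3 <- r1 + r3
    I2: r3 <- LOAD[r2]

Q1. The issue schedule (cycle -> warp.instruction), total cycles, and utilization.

cycle 0: W0.I0
cycle 1: W0.I1
cycle 2: W0.I2
cycle 3: W0.I3
cycle 4: W1.I0
cycle 5: W1.I1
cycle 6: W1.I2

Answer: 7 cycles, utilization 1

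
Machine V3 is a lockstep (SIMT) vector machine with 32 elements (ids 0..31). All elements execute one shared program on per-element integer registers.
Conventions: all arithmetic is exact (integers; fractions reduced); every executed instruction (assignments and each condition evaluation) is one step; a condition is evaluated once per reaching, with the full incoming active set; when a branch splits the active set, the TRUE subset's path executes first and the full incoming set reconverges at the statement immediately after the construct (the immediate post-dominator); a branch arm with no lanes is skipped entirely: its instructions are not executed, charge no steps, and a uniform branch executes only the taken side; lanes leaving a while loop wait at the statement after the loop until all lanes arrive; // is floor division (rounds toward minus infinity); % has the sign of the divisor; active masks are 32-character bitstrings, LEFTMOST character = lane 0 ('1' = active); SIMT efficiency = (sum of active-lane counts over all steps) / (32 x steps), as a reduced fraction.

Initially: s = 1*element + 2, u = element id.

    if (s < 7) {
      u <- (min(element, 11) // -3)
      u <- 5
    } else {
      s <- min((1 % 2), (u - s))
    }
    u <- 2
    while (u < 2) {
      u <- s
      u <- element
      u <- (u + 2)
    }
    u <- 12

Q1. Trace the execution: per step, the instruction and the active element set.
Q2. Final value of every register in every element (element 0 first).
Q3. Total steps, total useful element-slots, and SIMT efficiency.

step 0: eval (s < 7)                 11111111111111111111111111111111
step 1: u <- (min(element, 11) // -3) 11111000000000000000000000000000
step 2: u <- 5                       11111000000000000000000000000000
step 3: s <- min((1 % 2), (u - s))   00000111111111111111111111111111
step 4: u <- 2                       11111111111111111111111111111111
step 5: eval (u < 2)                 11111111111111111111111111111111
step 6: u <- 12                      11111111111111111111111111111111

Answer: 7 steps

s: 2,3,4,5,6,-2,-2,-2,-2,-2,-2,-2,-2,-2,-2,-2,-2,-2,-2,-2,-2,-2,-2,-2,-2,-2,-2,-2,-2,-2,-2,-2
u: 12,12,12,12,12,12,12,12,12,12,12,12,12,12,12,12,12,12,12,12,12,12,12,12,12,12,12,12,12,12,12,12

steps = 7; useful = 165; efficiency = 165/224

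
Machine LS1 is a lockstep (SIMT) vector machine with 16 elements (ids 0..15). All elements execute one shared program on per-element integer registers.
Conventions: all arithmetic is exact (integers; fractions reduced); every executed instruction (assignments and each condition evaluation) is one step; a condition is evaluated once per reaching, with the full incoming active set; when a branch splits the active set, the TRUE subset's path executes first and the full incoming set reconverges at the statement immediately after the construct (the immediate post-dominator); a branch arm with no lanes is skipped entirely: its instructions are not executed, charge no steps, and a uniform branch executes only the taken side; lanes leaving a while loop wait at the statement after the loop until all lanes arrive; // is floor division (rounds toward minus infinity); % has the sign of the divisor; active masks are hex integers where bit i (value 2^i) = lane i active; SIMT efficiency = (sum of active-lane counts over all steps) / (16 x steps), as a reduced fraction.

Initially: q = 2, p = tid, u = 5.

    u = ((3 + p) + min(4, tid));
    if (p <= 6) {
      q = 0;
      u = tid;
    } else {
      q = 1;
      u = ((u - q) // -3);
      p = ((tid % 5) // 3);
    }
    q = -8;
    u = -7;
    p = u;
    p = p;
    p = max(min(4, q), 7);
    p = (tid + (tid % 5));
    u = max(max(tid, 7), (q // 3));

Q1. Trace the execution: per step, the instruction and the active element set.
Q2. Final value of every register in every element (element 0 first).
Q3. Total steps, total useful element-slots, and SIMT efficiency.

step 0: u <- ((3 + p) + min(4, tid)) 0xffff
step 1: eval (p <= 6)                0xffff
step 2: q <- 0                       0x007f
step 3: u <- tid                     0x007f
step 4: q <- 1                       0xff80
step 5: u <- ((u - q) // -3)         0xff80
step 6: p <- ((tid % 5) // 3)        0xff80
step 7: q <- -8                      0xffff
step 8: u <- -7                      0xffff
step 9: p <- u                       0xffff
step 10: p <- p                       0xffff
step 11: p <- max(min(4, q), 7)       0xffff
step 12: p <- (tid + (tid % 5))       0xffff
step 13: u <- max(max(tid, 7), (q // 3)) 0xffff

Answer: 14 steps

q: -8,-8,-8,-8,-8,-8,-8,-8,-8,-8,-8,-8,-8,-8,-8,-8
p: 0,2,4,6,8,5,7,9,11,13,10,12,14,16,18,15
u: 7,7,7,7,7,7,7,7,8,9,10,11,12,13,14,15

steps = 14; useful = 185; efficiency = 185/224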